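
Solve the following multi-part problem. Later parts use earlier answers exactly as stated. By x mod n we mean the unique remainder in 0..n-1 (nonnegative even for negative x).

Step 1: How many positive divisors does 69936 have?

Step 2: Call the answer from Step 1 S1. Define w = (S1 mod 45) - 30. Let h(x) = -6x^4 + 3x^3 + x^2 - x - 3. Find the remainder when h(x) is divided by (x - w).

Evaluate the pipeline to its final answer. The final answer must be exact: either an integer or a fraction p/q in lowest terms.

-56913

Step 1: 69936 = 2^4 * 3 * 31 * 47; number of divisors = (4+1) * (1+1) * (1+1) * (1+1) = 40; answer 40
Step 2: S1 = 40; w = 10; remainder = value at the root: -6*(10)^4 + 3*(10)^3 + 1*(10)^2 - 1*(10)^1 - 3 = (-60000) + (3000) + (100) + (-10) + (-3) = -56913; answer -56913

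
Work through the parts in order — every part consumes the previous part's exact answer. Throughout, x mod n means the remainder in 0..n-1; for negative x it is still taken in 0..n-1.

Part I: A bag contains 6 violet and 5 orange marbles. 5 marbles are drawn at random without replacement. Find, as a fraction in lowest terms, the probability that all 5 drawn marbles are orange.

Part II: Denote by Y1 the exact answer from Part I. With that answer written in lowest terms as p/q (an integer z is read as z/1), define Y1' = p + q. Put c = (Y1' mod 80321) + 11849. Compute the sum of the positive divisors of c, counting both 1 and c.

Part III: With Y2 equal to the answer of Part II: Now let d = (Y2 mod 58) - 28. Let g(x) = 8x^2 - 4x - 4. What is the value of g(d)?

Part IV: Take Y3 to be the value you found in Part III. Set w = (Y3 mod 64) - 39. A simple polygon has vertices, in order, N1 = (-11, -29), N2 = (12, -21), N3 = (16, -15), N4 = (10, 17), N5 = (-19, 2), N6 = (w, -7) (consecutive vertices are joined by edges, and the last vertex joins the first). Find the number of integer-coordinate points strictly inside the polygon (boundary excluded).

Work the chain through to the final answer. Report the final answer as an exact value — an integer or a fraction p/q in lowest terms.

Part I: total draws C(11,5) = 462; favorable C(5,5) = 1; P = 1/462; answer 1/462
Part II: Y1 = 1/462; threaded value p + q = 463; c = 12312; 12312 = 2^3 * 3^4 * 19; sigma = (1 + 2 + 4 + 8) * (1 + 3 + 9 + 27 + 81) * (1 + 19) = 15 * 121 * 20 = 36300; answer 36300
Part III: Y2 = 36300; d = 22; 8*(22)^2 - 4*(22)^1 - 4 = (3872) + (-88) + (-4) = 3780; answer 3780
Part IV: Y3 = 3780; w = -35; cross terms: (-11*-21 - 12*-29)=579, (12*-15 - 16*-21)=156, (16*17 - 10*-15)=422, (10*2 - -19*17)=343, (-19*-7 - -35*2)=203, (-35*-29 - -11*-7)=938; twice the area = |2641| = 2641; area = 2641/2; boundary points = 1 + 2 + 2 + 1 + 1 + 2 = 9; strictly interior points = area - boundary/2 + 1 = 1317; answer 1317

1317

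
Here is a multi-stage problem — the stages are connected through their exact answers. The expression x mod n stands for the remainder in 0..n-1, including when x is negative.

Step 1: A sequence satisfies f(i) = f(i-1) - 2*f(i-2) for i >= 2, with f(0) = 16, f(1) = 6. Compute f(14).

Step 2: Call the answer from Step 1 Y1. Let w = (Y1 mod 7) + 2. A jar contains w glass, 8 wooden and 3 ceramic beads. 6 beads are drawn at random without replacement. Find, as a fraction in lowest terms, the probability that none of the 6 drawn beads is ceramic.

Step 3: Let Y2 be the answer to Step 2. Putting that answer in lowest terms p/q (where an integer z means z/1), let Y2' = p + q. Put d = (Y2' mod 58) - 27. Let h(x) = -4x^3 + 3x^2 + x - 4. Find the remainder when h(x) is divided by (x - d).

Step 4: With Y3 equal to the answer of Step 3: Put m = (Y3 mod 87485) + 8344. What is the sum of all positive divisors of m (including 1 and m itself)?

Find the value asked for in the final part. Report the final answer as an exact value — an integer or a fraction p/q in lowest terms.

34224

Step 1: f(2) = 1*(6) - 2*(16) = -26; iterating: f(2)=-26, f(3)=-38, f(4)=14, f(5)=90, f(6)=62, f(7)=-118, f(8)=-242, f(9)=-6, f(10)=478, f(11)=490, f(12)=-466, f(13)=-1446, f(14)=-514; answer -514
Step 2: Y1 = -514; w = 6; total draws C(17,6) = 12376; favorable C(14,6) = 3003; P = 33/136; answer 33/136
Step 3: Y2 = 33/136; threaded value p + q = 169; d = 26; remainder = value at the root: -4*(26)^3 + 3*(26)^2 + 1*(26)^1 - 4 = (-70304) + (2028) + (26) + (-4) = -68254; answer -68254
Step 4: Y3 = -68254; m = 27575; 27575 = 5^2 * 1103; sigma = (1 + 5 + 25) * (1 + 1103) = 31 * 1104 = 34224; answer 34224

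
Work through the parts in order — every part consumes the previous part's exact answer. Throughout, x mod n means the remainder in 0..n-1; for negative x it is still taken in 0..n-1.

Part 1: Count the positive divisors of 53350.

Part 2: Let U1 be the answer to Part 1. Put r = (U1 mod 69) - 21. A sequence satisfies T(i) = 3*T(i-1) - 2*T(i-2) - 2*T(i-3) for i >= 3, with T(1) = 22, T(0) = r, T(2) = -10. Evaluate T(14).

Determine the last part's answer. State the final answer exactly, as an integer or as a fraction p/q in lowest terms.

Part 1: 53350 = 2 * 5^2 * 11 * 97; number of divisors = (1+1) * (2+1) * (1+1) * (1+1) = 24; answer 24
Part 2: U1 = 24; r = 3; T(3) = 3*(-10) - 2*(22) - 2*(3) = -80; iterating: T(3)=-80, T(4)=-264, T(5)=-612, T(6)=-1148, T(7)=-1692, T(8)=-1556, T(9)=1012, T(10)=9532, T(11)=29684, T(12)=67964, T(13)=125460, T(14)=181084; answer 181084

181084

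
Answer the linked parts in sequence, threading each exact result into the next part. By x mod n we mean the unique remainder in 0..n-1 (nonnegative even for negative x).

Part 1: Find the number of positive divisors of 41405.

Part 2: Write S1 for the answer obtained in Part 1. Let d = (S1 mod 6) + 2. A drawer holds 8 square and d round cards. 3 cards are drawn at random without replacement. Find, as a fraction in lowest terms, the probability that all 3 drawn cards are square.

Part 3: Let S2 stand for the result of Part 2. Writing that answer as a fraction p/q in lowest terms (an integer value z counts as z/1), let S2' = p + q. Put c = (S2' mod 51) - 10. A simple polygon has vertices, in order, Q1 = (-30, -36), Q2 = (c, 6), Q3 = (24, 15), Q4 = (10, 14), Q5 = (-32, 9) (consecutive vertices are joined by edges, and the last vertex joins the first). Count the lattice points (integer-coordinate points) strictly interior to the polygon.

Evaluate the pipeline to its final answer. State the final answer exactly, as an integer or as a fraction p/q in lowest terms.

1194

Part 1: 41405 = 5 * 7^2 * 13^2; number of divisors = (1+1) * (2+1) * (2+1) = 18; answer 18
Part 2: S1 = 18; d = 2; total draws C(10,3) = 120; favorable C(8,3) = 56; P = 7/15; answer 7/15
Part 3: S2 = 7/15; threaded value p + q = 22; c = 12; cross terms: (-30*6 - 12*-36)=252, (12*15 - 24*6)=36, (24*14 - 10*15)=186, (10*9 - -32*14)=538, (-32*-36 - -30*9)=1422; twice the area = |2434| = 2434; area = 1217; boundary points = 42 + 3 + 1 + 1 + 1 = 48; strictly interior points = area - boundary/2 + 1 = 1194; answer 1194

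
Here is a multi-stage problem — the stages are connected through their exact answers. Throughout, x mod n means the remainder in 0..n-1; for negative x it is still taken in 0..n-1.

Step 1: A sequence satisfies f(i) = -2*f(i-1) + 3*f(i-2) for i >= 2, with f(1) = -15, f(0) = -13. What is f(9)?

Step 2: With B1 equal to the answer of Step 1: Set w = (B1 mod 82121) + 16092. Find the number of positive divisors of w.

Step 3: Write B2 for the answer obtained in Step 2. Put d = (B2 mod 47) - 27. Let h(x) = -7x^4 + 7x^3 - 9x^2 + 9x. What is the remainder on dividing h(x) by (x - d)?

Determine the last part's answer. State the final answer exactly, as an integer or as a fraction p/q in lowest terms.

Step 1: f(2) = -2*(-15) + 3*(-13) = -9; iterating: f(2)=-9, f(3)=-27, f(4)=27, f(5)=-135, f(6)=351, f(7)=-1107, f(8)=3267, f(9)=-9855; answer -9855
Step 2: B1 = -9855; w = 88358; 88358 = 2 * 44179; number of divisors = (1+1) * (1+1) = 4; answer 4
Step 3: B2 = 4; d = -23; remainder = value at the root: -7*(-23)^4 + 7*(-23)^3 - 9*(-23)^2 + 9*(-23)^1 = (-1958887) + (-85169) + (-4761) + (-207) = -2049024; answer -2049024

-2049024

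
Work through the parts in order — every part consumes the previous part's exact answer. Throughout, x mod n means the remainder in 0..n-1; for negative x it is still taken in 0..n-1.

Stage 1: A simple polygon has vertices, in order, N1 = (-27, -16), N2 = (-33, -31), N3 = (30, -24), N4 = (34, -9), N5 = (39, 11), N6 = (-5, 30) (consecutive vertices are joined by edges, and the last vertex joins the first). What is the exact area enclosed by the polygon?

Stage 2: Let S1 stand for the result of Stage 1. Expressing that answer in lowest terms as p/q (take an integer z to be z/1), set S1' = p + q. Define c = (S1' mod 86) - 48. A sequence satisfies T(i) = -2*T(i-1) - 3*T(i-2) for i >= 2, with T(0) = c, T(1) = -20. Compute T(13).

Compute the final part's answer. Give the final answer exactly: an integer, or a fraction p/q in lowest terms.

67480

Stage 1: cross terms: (-27*-31 - -33*-16)=309, (-33*-24 - 30*-31)=1722, (30*-9 - 34*-24)=546, (34*11 - 39*-9)=725, (39*30 - -5*11)=1225, (-5*-16 - -27*30)=890; twice the area = |5417| = 5417; area = 5417/2; answer 5417/2
Stage 2: S1 = 5417/2; threaded value p + q = 5419; c = -47; T(2) = -2*(-20) - 3*(-47) = 181; iterating: T(2)=181, T(3)=-302, T(4)=61, T(5)=784, T(6)=-1751, T(7)=1150, T(8)=2953, T(9)=-9356, T(10)=9853, T(11)=8362, T(12)=-46283, T(13)=67480; answer 67480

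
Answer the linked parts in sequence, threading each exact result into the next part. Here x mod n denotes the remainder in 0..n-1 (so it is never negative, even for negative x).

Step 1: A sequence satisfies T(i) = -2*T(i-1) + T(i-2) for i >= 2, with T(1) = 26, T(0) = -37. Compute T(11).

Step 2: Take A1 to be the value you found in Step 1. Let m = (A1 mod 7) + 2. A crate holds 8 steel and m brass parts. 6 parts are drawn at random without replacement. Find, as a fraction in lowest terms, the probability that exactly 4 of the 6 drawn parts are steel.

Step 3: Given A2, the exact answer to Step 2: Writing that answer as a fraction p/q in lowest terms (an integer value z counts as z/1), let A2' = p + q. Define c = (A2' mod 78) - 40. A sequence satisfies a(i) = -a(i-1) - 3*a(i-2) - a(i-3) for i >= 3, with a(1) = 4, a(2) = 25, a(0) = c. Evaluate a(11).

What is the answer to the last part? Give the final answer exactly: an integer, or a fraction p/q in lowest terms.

Step 1: T(2) = -2*(26) + 1*(-37) = -89; iterating: T(2)=-89, T(3)=204, T(4)=-497, T(5)=1198, T(6)=-2893, T(7)=6984, T(8)=-16861, T(9)=40706, T(10)=-98273, T(11)=237252; answer 237252
Step 2: A1 = 237252; m = 3; total draws C(11,6) = 462; favorable C(8,4)*C(3,2) = 210; P = 5/11; answer 5/11
Step 3: A2 = 5/11; threaded value p + q = 16; c = -24; a(3) = -1*(25) - 3*(4) - 1*(-24) = -13; iterating: a(3)=-13, a(4)=-66, a(5)=80, a(6)=131, a(7)=-305, a(8)=-168, a(9)=952, a(10)=-143, a(11)=-2545; answer -2545

-2545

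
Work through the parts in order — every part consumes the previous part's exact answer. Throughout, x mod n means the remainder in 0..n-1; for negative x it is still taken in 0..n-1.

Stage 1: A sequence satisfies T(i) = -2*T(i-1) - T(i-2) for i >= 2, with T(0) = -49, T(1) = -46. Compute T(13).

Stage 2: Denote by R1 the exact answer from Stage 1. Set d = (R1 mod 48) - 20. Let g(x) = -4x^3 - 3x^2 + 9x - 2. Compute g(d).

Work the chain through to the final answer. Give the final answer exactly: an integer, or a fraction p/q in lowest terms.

Stage 1: T(2) = -2*(-46) - 1*(-49) = 141; iterating: T(2)=141, T(3)=-236, T(4)=331, T(5)=-426, T(6)=521, T(7)=-616, T(8)=711, T(9)=-806, T(10)=901, T(11)=-996, T(12)=1091, T(13)=-1186; answer -1186
Stage 2: R1 = -1186; d = -6; -4*(-6)^3 - 3*(-6)^2 + 9*(-6)^1 - 2 = (864) + (-108) + (-54) + (-2) = 700; answer 700

700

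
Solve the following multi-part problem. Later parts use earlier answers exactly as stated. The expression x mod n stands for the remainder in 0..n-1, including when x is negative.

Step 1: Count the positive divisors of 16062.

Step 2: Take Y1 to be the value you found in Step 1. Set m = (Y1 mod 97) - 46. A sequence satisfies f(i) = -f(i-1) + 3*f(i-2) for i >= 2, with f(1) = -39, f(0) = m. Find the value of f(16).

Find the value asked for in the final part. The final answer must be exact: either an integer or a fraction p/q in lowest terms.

Step 1: 16062 = 2 * 3 * 2677; number of divisors = (1+1) * (1+1) * (1+1) = 8; answer 8
Step 2: Y1 = 8; m = -38; f(2) = -1*(-39) + 3*(-38) = -75; iterating: f(2)=-75, f(3)=-42, f(4)=-183, f(5)=57, f(6)=-606, f(7)=777, f(8)=-2595, f(9)=4926, f(10)=-12711, f(11)=27489, f(12)=-65622, f(13)=148089, f(14)=-344955, f(15)=789222, f(16)=-1824087; answer -1824087

-1824087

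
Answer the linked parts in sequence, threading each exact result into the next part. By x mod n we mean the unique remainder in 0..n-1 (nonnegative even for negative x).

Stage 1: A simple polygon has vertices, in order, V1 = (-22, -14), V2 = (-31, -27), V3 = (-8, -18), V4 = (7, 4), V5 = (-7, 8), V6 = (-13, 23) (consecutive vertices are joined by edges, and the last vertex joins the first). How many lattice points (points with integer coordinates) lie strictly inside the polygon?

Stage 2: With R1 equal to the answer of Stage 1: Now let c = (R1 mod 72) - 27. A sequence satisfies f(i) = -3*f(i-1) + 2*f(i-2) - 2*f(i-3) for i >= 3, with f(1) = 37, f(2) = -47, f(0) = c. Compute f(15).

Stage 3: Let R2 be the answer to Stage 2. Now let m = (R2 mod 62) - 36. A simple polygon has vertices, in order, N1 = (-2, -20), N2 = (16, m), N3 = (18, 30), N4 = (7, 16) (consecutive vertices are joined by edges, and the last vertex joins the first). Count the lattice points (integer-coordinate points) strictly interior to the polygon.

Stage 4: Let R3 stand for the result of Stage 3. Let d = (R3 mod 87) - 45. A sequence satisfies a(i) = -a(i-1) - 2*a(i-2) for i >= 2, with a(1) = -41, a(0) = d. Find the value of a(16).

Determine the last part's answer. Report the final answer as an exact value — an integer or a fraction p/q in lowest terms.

Stage 1: cross terms: (-22*-27 - -31*-14)=160, (-31*-18 - -8*-27)=342, (-8*4 - 7*-18)=94, (7*8 - -7*4)=84, (-7*23 - -13*8)=-57, (-13*-14 - -22*23)=688; twice the area = |1311| = 1311; area = 1311/2; boundary points = 1 + 1 + 1 + 2 + 3 + 1 = 9; strictly interior points = area - boundary/2 + 1 = 652; answer 652
Stage 2: R1 = 652; c = -23; f(3) = -3*(-47) + 2*(37) - 2*(-23) = 261; iterating: f(3)=261, f(4)=-951, f(5)=3469, f(6)=-12831, f(7)=47333, f(8)=-174599, f(9)=644125, f(10)=-2376239, f(11)=8766165, f(12)=-32339223, f(13)=119302477, f(14)=-440118207, f(15)=1623638021; answer 1623638021
Stage 3: R2 = 1623638021; m = -35; cross terms: (-2*-35 - 16*-20)=390, (16*30 - 18*-35)=1110, (18*16 - 7*30)=78, (7*-20 - -2*16)=-108; twice the area = |1470| = 1470; area = 735; boundary points = 3 + 1 + 1 + 9 = 14; strictly interior points = area - boundary/2 + 1 = 729; answer 729
Stage 4: R3 = 729; d = -12; a(2) = -1*(-41) - 2*(-12) = 65; iterating: a(2)=65, a(3)=17, a(4)=-147, a(5)=113, a(6)=181, a(7)=-407, a(8)=45, a(9)=769, a(10)=-859, a(11)=-679, a(12)=2397, a(13)=-1039, a(14)=-3755, a(15)=5833, a(16)=1677; answer 1677

1677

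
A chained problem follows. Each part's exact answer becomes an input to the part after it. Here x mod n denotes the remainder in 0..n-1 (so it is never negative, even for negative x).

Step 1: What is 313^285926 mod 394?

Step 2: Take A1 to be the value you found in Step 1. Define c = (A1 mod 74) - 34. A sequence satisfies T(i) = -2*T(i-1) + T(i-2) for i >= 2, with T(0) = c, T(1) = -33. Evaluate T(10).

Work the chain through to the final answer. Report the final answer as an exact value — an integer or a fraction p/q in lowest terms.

Step 1: squarings mod 394: 313^1=313, 313^2=257, 313^4=251, 313^8=355, 313^16=339, 313^32=267, 313^64=369, 313^128=231, 313^256=171, 313^512=85, 313^1024=133, 313^2048=353, 313^4096=105, 313^8192=387, 313^16384=49, 313^32768=37, 313^65536=187, 313^131072=297, 313^262144=347; 313^285926 = 313^2 * 313^4 * 313^32 * 313^64 * 313^128 * 313^1024 * 313^2048 * 313^4096 * 313^16384 * 313^262144 = 171 (mod 394); answer 171
Step 2: A1 = 171; c = -11; T(2) = -2*(-33) + 1*(-11) = 55; iterating: T(2)=55, T(3)=-143, T(4)=341, T(5)=-825, T(6)=1991, T(7)=-4807, T(8)=11605, T(9)=-28017, T(10)=67639; answer 67639

67639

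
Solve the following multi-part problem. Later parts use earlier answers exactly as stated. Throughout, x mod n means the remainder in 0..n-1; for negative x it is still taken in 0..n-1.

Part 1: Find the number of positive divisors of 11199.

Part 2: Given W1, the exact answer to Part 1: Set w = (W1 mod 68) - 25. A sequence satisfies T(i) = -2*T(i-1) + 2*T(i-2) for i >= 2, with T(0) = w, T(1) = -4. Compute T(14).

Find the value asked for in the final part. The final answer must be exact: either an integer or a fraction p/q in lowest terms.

Part 1: 11199 = 3 * 3733; number of divisors = (1+1) * (1+1) = 4; answer 4
Part 2: W1 = 4; w = -21; T(2) = -2*(-4) + 2*(-21) = -34; iterating: T(2)=-34, T(3)=60, T(4)=-188, T(5)=496, T(6)=-1368, T(7)=3728, T(8)=-10192, T(9)=27840, T(10)=-76064, T(11)=207808, T(12)=-567744, T(13)=1551104, T(14)=-4237696; answer -4237696

-4237696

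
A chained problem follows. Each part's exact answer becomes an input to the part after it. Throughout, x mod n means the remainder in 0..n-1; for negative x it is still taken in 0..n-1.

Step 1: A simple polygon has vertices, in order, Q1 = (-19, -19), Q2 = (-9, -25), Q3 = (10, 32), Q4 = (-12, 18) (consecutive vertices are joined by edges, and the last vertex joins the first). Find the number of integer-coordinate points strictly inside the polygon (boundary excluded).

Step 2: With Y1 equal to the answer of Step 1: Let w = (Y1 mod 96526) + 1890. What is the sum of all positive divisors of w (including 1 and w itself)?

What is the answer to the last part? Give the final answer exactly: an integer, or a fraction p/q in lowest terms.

Step 1: cross terms: (-19*-25 - -9*-19)=304, (-9*32 - 10*-25)=-38, (10*18 - -12*32)=564, (-12*-19 - -19*18)=570; twice the area = |1400| = 1400; area = 700; boundary points = 2 + 19 + 2 + 1 = 24; strictly interior points = area - boundary/2 + 1 = 689; answer 689
Step 2: Y1 = 689; w = 2579; 2579 is prime, so its only divisors are 1 and 2579; sigma = 1 + 2579 = 2580; answer 2580

2580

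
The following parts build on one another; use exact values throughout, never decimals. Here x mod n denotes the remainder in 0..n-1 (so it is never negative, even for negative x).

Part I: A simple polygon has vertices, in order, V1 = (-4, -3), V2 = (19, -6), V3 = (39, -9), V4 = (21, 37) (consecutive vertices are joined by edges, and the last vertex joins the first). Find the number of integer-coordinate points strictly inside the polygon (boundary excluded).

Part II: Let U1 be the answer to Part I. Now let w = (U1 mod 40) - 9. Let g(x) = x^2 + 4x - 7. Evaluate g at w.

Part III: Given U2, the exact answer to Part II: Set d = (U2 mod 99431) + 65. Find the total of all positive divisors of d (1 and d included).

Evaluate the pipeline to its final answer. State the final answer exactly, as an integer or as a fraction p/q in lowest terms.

Part I: cross terms: (-4*-6 - 19*-3)=81, (19*-9 - 39*-6)=63, (39*37 - 21*-9)=1632, (21*-3 - -4*37)=85; twice the area = |1861| = 1861; area = 1861/2; boundary points = 1 + 1 + 2 + 5 = 9; strictly interior points = area - boundary/2 + 1 = 927; answer 927
Part II: U1 = 927; w = -2; 1*(-2)^2 + 4*(-2)^1 - 7 = (4) + (-8) + (-7) = -11; answer -11
Part III: U2 = -11; d = 99485; 99485 = 5 * 101 * 197; sigma = (1 + 5) * (1 + 101) * (1 + 197) = 6 * 102 * 198 = 121176; answer 121176

121176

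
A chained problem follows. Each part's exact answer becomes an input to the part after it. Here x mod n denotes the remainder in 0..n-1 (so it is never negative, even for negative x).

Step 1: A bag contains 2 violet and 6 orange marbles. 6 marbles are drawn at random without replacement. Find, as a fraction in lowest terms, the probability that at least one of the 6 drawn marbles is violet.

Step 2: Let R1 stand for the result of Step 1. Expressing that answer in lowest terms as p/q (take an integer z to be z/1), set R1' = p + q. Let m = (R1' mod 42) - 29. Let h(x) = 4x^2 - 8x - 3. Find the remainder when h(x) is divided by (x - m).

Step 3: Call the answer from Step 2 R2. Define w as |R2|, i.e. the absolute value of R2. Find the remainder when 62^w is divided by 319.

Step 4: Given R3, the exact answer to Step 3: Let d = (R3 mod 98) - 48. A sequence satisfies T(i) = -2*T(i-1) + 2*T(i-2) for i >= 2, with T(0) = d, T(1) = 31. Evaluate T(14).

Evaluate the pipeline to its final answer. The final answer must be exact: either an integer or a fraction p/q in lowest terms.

-24643712

Step 1: total draws C(8,6) = 28; complement C(6,6) = 1; favorable 28 - 1 = 27; P = 27/28; answer 27/28
Step 2: R1 = 27/28; threaded value p + q = 55; m = -16; remainder = value at the root: 4*(-16)^2 - 8*(-16)^1 - 3 = (1024) + (128) + (-3) = 1149; answer 1149
Step 3: R2 = 1149; w = 1149; squarings mod 319: 62^1=62, 62^2=16, 62^4=256, 62^8=141, 62^16=103, 62^32=82, 62^64=25, 62^128=306, 62^256=169, 62^512=170, 62^1024=190; 62^1149 = 62^1 * 62^4 * 62^8 * 62^16 * 62^32 * 62^64 * 62^1024 = 294 (mod 319); answer 294
Step 4: R3 = 294; d = -48; T(2) = -2*(31) + 2*(-48) = -158; iterating: T(2)=-158, T(3)=378, T(4)=-1072, T(5)=2900, T(6)=-7944, T(7)=21688, T(8)=-59264, T(9)=161904, T(10)=-442336, T(11)=1208480, T(12)=-3301632, T(13)=9020224, T(14)=-24643712; answer -24643712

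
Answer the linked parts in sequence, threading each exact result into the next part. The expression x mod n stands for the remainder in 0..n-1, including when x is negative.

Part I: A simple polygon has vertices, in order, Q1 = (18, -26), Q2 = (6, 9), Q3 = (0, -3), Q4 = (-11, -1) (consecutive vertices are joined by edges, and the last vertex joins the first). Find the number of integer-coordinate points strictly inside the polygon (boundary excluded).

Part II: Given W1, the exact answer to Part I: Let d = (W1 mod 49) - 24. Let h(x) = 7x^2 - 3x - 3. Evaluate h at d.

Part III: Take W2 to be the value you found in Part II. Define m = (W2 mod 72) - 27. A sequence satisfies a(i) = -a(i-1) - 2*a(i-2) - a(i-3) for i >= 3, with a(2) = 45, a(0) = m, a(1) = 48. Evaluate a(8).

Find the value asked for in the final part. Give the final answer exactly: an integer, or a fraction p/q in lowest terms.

Part I: cross terms: (18*9 - 6*-26)=318, (6*-3 - 0*9)=-18, (0*-1 - -11*-3)=-33, (-11*-26 - 18*-1)=304; twice the area = |571| = 571; area = 571/2; boundary points = 1 + 6 + 1 + 1 = 9; strictly interior points = area - boundary/2 + 1 = 282; answer 282
Part II: W1 = 282; d = 13; 7*(13)^2 - 3*(13)^1 - 3 = (1183) + (-39) + (-3) = 1141; answer 1141
Part III: W2 = 1141; m = 34; a(3) = -1*(45) - 2*(48) - 1*(34) = -175; iterating: a(3)=-175, a(4)=37, a(5)=268, a(6)=-167, a(7)=-406, a(8)=472; answer 472

472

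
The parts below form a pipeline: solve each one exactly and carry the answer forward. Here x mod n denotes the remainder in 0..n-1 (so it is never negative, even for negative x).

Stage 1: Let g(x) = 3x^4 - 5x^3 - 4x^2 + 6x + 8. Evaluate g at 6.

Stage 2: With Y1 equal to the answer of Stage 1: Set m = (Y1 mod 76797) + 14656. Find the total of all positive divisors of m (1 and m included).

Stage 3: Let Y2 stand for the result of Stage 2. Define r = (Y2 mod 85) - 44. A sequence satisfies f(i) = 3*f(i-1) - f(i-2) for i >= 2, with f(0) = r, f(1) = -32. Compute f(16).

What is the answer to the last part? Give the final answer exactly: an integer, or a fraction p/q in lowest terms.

-102987488

Stage 1: 3*(6)^4 - 5*(6)^3 - 4*(6)^2 + 6*(6)^1 + 8 = (3888) + (-1080) + (-144) + (36) + (8) = 2708; answer 2708
Stage 2: Y1 = 2708; m = 17364; 17364 = 2^2 * 3 * 1447; sigma = (1 + 2 + 4) * (1 + 3) * (1 + 1447) = 7 * 4 * 1448 = 40544; answer 40544
Stage 3: Y2 = 40544; r = 40; f(2) = 3*(-32) - 1*(40) = -136; iterating: f(2)=-136, f(3)=-376, f(4)=-992, f(5)=-2600, f(6)=-6808, f(7)=-17824, f(8)=-46664, f(9)=-122168, f(10)=-319840, f(11)=-837352, f(12)=-2192216, f(13)=-5739296, f(14)=-15025672, f(15)=-39337720, f(16)=-102987488; answer -102987488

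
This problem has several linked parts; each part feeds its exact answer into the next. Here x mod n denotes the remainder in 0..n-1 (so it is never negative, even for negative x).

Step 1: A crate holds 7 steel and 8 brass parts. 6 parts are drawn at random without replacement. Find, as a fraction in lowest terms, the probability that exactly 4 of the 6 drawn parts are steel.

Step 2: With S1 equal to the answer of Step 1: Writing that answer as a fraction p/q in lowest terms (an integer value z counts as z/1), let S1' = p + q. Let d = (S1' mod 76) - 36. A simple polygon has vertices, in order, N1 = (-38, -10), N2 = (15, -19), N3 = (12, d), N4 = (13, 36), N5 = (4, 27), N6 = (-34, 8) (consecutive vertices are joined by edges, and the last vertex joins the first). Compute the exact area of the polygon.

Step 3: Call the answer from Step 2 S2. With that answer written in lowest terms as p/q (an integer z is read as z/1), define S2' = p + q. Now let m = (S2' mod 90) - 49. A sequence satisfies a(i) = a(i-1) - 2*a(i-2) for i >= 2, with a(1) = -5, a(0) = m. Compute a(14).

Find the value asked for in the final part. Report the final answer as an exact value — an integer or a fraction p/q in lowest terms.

479

Step 1: total draws C(15,6) = 5005; favorable C(7,4)*C(8,2) = 980; P = 28/143; answer 28/143
Step 2: S1 = 28/143; threaded value p + q = 171; d = -17; cross terms: (-38*-19 - 15*-10)=872, (15*-17 - 12*-19)=-27, (12*36 - 13*-17)=653, (13*27 - 4*36)=207, (4*8 - -34*27)=950, (-34*-10 - -38*8)=644; twice the area = |3299| = 3299; area = 3299/2; answer 3299/2
Step 3: S2 = 3299/2; threaded value p + q = 3301; m = 12; a(2) = 1*(-5) - 2*(12) = -29; iterating: a(2)=-29, a(3)=-19, a(4)=39, a(5)=77, a(6)=-1, a(7)=-155, a(8)=-153, a(9)=157, a(10)=463, a(11)=149, a(12)=-777, a(13)=-1075, a(14)=479; answer 479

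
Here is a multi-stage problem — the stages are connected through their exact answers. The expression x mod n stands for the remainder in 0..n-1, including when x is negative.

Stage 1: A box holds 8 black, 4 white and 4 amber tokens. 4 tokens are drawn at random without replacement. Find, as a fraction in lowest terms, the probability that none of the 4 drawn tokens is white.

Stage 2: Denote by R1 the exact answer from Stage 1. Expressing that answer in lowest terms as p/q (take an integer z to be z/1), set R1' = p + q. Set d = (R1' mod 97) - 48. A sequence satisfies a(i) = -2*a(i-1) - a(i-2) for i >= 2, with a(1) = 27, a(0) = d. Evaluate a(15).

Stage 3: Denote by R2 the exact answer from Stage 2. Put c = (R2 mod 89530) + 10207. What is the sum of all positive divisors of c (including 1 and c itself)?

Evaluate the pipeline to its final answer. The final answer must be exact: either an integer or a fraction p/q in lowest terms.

22752

Stage 1: total draws C(16,4) = 1820; favorable C(12,4) = 495; P = 99/364; answer 99/364
Stage 2: R1 = 99/364; threaded value p + q = 463; d = 27; a(2) = -2*(27) - 1*(27) = -81; iterating: a(2)=-81, a(3)=135, a(4)=-189, a(5)=243, a(6)=-297, a(7)=351, a(8)=-405, a(9)=459, a(10)=-513, a(11)=567, a(12)=-621, a(13)=675, a(14)=-729, a(15)=783; answer 783
Stage 3: R2 = 783; c = 10990; 10990 = 2 * 5 * 7 * 157; sigma = (1 + 2) * (1 + 5) * (1 + 7) * (1 + 157) = 3 * 6 * 8 * 158 = 22752; answer 22752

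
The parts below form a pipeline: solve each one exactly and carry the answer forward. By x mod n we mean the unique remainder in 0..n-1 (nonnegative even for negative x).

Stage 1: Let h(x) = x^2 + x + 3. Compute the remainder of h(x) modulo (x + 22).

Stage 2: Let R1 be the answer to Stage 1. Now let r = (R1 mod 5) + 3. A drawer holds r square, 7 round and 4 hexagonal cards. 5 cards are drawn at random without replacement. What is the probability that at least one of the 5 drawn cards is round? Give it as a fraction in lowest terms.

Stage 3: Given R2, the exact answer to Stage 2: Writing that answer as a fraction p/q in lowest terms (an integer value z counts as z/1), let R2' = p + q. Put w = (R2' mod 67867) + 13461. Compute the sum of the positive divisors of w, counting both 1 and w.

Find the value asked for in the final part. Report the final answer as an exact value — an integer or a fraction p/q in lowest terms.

26784

Stage 1: remainder = value at the root: 1*(-22)^2 + 1*(-22)^1 + 3 = (484) + (-22) + (3) = 465; answer 465
Stage 2: R1 = 465; r = 3; total draws C(14,5) = 2002; complement C(7,5) = 21; favorable 2002 - 21 = 1981; P = 283/286; answer 283/286
Stage 3: R2 = 283/286; threaded value p + q = 569; w = 14030; 14030 = 2 * 5 * 23 * 61; sigma = (1 + 2) * (1 + 5) * (1 + 23) * (1 + 61) = 3 * 6 * 24 * 62 = 26784; answer 26784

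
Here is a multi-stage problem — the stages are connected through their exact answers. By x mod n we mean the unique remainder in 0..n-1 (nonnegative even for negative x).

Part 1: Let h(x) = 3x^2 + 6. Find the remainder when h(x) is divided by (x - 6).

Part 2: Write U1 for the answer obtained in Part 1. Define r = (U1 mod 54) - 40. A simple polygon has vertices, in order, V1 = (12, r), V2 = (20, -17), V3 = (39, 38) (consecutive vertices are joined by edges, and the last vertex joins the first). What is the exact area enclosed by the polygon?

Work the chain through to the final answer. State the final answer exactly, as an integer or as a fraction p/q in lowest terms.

Part 1: remainder = value at the root: 3*(6)^2 + 6 = (108) + (6) = 114; answer 114
Part 2: U1 = 114; r = -34; cross terms: (12*-17 - 20*-34)=476, (20*38 - 39*-17)=1423, (39*-34 - 12*38)=-1782; twice the area = |117| = 117; area = 117/2; answer 117/2

117/2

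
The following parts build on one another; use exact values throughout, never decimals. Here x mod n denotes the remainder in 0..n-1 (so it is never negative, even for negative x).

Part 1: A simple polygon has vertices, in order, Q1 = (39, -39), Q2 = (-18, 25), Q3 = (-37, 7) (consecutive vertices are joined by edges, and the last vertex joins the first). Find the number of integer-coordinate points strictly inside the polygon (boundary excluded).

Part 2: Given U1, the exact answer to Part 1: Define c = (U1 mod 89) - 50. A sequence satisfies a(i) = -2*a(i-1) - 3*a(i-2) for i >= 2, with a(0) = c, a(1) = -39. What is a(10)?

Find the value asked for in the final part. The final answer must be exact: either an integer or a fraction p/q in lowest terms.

-1296

Part 1: cross terms: (39*25 - -18*-39)=273, (-18*7 - -37*25)=799, (-37*-39 - 39*7)=1170; twice the area = |2242| = 2242; area = 1121; boundary points = 1 + 1 + 2 = 4; strictly interior points = area - boundary/2 + 1 = 1120; answer 1120
Part 2: U1 = 1120; c = 2; a(2) = -2*(-39) - 3*(2) = 72; iterating: a(2)=72, a(3)=-27, a(4)=-162, a(5)=405, a(6)=-324, a(7)=-567, a(8)=2106, a(9)=-2511, a(10)=-1296; answer -1296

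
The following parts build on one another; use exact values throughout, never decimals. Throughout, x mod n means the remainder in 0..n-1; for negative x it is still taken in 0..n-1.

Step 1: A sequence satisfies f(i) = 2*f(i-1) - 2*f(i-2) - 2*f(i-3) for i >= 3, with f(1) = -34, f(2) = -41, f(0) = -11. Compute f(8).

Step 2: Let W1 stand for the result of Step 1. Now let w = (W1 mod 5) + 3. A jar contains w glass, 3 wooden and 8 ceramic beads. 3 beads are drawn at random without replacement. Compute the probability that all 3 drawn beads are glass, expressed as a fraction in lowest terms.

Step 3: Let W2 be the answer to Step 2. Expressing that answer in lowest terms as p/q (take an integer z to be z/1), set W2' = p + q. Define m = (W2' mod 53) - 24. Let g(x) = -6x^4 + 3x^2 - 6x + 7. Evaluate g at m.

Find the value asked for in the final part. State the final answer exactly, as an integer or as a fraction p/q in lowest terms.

-1165430

Step 1: f(3) = 2*(-41) - 2*(-34) - 2*(-11) = 8; iterating: f(3)=8, f(4)=166, f(5)=398, f(6)=448, f(7)=-232, f(8)=-2156; answer -2156
Step 2: W1 = -2156; w = 7; total draws C(18,3) = 816; favorable C(7,3) = 35; P = 35/816; answer 35/816
Step 3: W2 = 35/816; threaded value p + q = 851; m = -21; -6*(-21)^4 + 3*(-21)^2 - 6*(-21)^1 + 7 = (-1166886) + (1323) + (126) + (7) = -1165430; answer -1165430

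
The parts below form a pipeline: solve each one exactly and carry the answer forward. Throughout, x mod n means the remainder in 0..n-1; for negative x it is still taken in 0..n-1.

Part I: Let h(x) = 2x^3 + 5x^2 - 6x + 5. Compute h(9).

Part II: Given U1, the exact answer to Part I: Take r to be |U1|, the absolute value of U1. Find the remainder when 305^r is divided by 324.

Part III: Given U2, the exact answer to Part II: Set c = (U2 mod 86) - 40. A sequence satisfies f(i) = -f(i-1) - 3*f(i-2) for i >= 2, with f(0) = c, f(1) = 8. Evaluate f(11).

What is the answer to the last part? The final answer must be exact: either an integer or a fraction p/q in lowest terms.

5837

Part I: 2*(9)^3 + 5*(9)^2 - 6*(9)^1 + 5 = (1458) + (405) + (-54) + (5) = 1814; answer 1814
Part II: U1 = 1814; r = 1814; squarings mod 324: 305^1=305, 305^2=37, 305^4=73, 305^8=145, 305^16=289, 305^32=253, 305^64=181, 305^128=37, 305^256=73, 305^512=145, 305^1024=289; 305^1814 = 305^2 * 305^4 * 305^16 * 305^256 * 305^512 * 305^1024 = 253 (mod 324); answer 253
Part III: U2 = 253; c = 41; f(2) = -1*(8) - 3*(41) = -131; iterating: f(2)=-131, f(3)=107, f(4)=286, f(5)=-607, f(6)=-251, f(7)=2072, f(8)=-1319, f(9)=-4897, f(10)=8854, f(11)=5837; answer 5837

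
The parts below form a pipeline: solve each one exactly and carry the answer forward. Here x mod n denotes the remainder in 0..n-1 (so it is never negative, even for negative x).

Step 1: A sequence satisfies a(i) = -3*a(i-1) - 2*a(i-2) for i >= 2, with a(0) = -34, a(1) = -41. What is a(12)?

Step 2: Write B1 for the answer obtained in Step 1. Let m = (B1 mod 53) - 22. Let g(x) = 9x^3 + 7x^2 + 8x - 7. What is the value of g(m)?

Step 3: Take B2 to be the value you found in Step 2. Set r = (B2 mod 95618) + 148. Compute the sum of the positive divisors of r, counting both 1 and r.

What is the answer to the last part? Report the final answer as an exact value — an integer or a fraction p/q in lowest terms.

92484

Step 1: a(2) = -3*(-41) - 2*(-34) = 191; iterating: a(2)=191, a(3)=-491, a(4)=1091, a(5)=-2291, a(6)=4691, a(7)=-9491, a(8)=19091, a(9)=-38291, a(10)=76691, a(11)=-153491, a(12)=307091; answer 307091
Step 2: B1 = 307091; m = -13; 9*(-13)^3 + 7*(-13)^2 + 8*(-13)^1 - 7 = (-19773) + (1183) + (-104) + (-7) = -18701; answer -18701
Step 3: B2 = -18701; r = 77065; 77065 = 5 * 15413; sigma = (1 + 5) * (1 + 15413) = 6 * 15414 = 92484; answer 92484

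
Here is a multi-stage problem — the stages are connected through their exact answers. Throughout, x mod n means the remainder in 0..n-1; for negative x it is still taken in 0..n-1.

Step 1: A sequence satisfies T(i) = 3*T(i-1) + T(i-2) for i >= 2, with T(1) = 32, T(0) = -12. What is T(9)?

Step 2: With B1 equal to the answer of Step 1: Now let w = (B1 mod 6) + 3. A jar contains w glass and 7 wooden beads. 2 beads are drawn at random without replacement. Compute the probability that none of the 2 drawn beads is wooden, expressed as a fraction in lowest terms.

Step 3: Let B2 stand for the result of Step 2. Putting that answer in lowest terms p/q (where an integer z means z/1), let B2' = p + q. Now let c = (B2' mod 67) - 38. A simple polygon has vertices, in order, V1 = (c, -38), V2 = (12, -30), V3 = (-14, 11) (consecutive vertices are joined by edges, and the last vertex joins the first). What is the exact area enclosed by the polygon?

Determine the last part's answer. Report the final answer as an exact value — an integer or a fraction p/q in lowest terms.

350

Step 1: T(2) = 3*(32) + 1*(-12) = 84; iterating: T(2)=84, T(3)=284, T(4)=936, T(5)=3092, T(6)=10212, T(7)=33728, T(8)=111396, T(9)=367916; answer 367916
Step 2: B1 = 367916; w = 5; total draws C(12,2) = 66; favorable C(5,2) = 10; P = 5/33; answer 5/33
Step 3: B2 = 5/33; threaded value p + q = 38; c = 0; cross terms: (0*-30 - 12*-38)=456, (12*11 - -14*-30)=-288, (-14*-38 - 0*11)=532; twice the area = |700| = 700; area = 350; answer 350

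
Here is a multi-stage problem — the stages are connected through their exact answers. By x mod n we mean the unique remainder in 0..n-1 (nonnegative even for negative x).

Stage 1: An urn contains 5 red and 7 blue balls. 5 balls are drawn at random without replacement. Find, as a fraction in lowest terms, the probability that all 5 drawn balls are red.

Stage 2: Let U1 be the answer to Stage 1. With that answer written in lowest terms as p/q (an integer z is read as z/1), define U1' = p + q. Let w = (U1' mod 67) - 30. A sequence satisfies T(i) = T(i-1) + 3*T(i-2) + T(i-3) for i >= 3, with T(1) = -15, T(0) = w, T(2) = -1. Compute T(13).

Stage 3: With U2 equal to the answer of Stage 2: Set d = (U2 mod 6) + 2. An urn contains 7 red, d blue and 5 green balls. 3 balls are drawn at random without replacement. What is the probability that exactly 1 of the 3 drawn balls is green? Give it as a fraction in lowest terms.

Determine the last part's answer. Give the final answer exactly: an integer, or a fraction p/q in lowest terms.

Stage 1: total draws C(12,5) = 792; favorable C(5,5) = 1; P = 1/792; answer 1/792
Stage 2: U1 = 1/792; threaded value p + q = 793; w = 26; T(3) = 1*(-1) + 3*(-15) + 1*(26) = -20; iterating: T(3)=-20, T(4)=-38, T(5)=-99, T(6)=-233, T(7)=-568, T(8)=-1366, T(9)=-3303, T(10)=-7969, T(11)=-19244, T(12)=-46454, T(13)=-112155; answer -112155
Stage 3: U2 = -112155; d = 5; total draws C(17,3) = 680; favorable C(5,1)*C(12,2) = 330; P = 33/68; answer 33/68

33/68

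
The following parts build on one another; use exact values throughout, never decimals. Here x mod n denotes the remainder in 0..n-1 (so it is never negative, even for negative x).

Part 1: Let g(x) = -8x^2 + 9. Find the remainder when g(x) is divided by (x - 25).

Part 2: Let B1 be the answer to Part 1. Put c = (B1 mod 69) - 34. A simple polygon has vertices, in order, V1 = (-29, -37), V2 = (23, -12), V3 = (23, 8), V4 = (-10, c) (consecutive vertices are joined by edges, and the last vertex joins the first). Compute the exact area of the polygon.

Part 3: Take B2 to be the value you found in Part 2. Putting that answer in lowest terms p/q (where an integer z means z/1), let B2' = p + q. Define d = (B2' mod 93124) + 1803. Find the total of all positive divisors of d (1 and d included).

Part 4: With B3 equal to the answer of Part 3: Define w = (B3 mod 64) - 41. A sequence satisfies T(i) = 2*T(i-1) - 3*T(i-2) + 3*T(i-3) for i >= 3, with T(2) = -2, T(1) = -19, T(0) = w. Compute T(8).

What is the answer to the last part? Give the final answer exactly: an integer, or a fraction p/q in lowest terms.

Part 1: remainder = value at the root: -8*(25)^2 + 9 = (-5000) + (9) = -4991; answer -4991
Part 2: B1 = -4991; c = 12; cross terms: (-29*-12 - 23*-37)=1199, (23*8 - 23*-12)=460, (23*12 - -10*8)=356, (-10*-37 - -29*12)=718; twice the area = |2733| = 2733; area = 2733/2; answer 2733/2
Part 3: B2 = 2733/2; threaded value p + q = 2735; d = 4538; 4538 = 2 * 2269; sigma = (1 + 2) * (1 + 2269) = 3 * 2270 = 6810; answer 6810
Part 4: B3 = 6810; w = -15; T(3) = 2*(-2) - 3*(-19) + 3*(-15) = 8; iterating: T(3)=8, T(4)=-35, T(5)=-100, T(6)=-71, T(7)=53, T(8)=19; answer 19

19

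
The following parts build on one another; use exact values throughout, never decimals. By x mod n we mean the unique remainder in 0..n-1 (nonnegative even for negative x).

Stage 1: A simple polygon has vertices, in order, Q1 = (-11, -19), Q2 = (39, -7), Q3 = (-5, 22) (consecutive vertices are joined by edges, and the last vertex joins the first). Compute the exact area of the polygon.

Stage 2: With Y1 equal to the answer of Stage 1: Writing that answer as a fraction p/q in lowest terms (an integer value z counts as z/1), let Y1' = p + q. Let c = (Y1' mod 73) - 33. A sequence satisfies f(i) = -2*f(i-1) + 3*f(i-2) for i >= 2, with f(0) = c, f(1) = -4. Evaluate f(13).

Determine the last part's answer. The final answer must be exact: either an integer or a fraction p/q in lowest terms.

-4782964

Stage 1: cross terms: (-11*-7 - 39*-19)=818, (39*22 - -5*-7)=823, (-5*-19 - -11*22)=337; twice the area = |1978| = 1978; area = 989; answer 989
Stage 2: Y1 = 989; threaded value p + q = 990; c = 8; f(2) = -2*(-4) + 3*(8) = 32; iterating: f(2)=32, f(3)=-76, f(4)=248, f(5)=-724, f(6)=2192, f(7)=-6556, f(8)=19688, f(9)=-59044, f(10)=177152, f(11)=-531436, f(12)=1594328, f(13)=-4782964; answer -4782964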